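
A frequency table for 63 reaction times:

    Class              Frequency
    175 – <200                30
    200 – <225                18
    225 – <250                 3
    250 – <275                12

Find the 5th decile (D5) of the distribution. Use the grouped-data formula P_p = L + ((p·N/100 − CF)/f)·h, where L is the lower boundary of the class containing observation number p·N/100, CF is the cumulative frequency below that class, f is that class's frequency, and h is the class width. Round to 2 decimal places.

N = 63; target position k = 50/100 · 63 = 31.5.
Cumulative frequencies: 30, 48, 51, 63.
Observation 31.5 falls in the class 200 – <225.
L = 200, CF = 30, f = 18, h = 25.
P50 = 200 + ((31.5 − 30)/18)·25 = 200 + 2.08333 = 202.083.

202.08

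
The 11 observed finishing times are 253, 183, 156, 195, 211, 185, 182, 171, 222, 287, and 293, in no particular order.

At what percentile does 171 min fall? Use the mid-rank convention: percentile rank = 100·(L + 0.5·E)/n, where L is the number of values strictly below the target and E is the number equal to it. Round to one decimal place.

Sorted: 156, 171, 182, 183, 185, 195, 211, 222, 253, 287, 293.
Count below 171: L = 1; count equal: E = 1; n = 11.
Percentile rank = 100·(1 + 0.5·1)/11 = 100·1.5/11 = 13.64.

13.6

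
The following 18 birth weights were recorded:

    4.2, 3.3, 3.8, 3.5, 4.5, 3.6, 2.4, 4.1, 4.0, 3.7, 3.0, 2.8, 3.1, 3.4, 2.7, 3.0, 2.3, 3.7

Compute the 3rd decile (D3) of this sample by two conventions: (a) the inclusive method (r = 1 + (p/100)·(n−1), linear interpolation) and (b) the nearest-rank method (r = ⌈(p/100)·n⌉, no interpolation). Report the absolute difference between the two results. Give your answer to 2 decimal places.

0.01

Sorted: 2.3, 2.4, 2.7, 2.8, 3.0, 3.0, 3.1, 3.3, 3.4, 3.5, 3.6, 3.7, 3.7, 3.8, 4.0, 4.1, 4.2, 4.5.
n = 18.
(a) r = 6.1; between ranks 6 (3.0) and 7 (3.1): 3.01.
(b) the nearest-rank method: rank 6 → 3.
|3.01 − 3| = 0.01.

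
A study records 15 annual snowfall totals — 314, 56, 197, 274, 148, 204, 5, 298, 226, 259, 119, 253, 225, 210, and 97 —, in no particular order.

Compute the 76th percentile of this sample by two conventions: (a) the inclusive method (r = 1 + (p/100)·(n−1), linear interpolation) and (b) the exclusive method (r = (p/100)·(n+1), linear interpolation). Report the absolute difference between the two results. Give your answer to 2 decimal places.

4.56

Sorted: 5, 56, 97, 119, 148, 197, 204, 210, 225, 226, 253, 259, 274, 298, 314.
n = 15.
(a) r = 11.64; between ranks 11 (253) and 12 (259): 256.84.
(b) r = 12.16; between ranks 12 (259) and 13 (274): 261.4.
|256.84 − 261.4| = 4.56.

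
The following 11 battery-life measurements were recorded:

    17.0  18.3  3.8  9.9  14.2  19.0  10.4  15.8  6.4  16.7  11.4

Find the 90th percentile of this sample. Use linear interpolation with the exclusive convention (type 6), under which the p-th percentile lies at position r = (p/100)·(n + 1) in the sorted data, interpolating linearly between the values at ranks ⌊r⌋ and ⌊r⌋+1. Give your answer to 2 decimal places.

18.86

Sorted: 3.8, 6.4, 9.9, 10.4, 11.4, 14.2, 15.8, 16.7, 17.0, 18.3, 19.0.
n = 11.
r = (90/100)·(11 + 1) = 10.8.
Rank 10 is 18.3 and rank 11 is 19.0.
Interpolate: 18.3 + 0.8·(19.0 − 18.3) = 18.3 + 0.8·0.7 = 18.86.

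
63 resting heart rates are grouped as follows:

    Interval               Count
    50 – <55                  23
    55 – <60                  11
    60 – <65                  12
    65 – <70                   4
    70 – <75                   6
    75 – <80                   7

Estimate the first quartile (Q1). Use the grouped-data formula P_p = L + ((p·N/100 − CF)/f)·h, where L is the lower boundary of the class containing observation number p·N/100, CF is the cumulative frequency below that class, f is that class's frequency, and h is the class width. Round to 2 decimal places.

53.42

N = 63; target position k = 25/100 · 63 = 15.75.
Cumulative frequencies: 23, 34, 46, 50, 56, 63.
Observation 15.75 falls in the class 50 – <55.
L = 50, CF = 0, f = 23, h = 5.
P25 = 50 + ((15.75 − 0)/23)·5 = 50 + 3.42391 = 53.4239.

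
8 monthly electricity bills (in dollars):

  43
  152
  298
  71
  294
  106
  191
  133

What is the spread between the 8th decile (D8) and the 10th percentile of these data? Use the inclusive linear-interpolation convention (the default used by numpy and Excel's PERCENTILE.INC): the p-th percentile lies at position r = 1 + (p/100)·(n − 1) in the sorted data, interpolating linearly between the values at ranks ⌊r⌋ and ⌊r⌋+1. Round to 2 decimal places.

Sorted: 43, 71, 106, 133, 152, 191, 294, 298.
n = 8.
P10: r = 1.7; ranks 1–2 are 43, 71; interpolating gives 62.6.
P80: r = 6.6; ranks 6–7 are 191, 294; interpolating gives 252.8.
Difference: 252.8 − 62.6 = 190.2.

190.20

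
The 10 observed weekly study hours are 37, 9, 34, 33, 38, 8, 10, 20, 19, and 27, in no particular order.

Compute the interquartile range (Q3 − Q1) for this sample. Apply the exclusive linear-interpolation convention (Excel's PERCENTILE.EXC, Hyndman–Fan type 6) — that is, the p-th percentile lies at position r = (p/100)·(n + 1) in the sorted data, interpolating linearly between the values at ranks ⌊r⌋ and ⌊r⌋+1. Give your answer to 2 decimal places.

Sorted: 8, 9, 10, 19, 20, 27, 33, 34, 37, 38.
n = 10.
P25: r = 2.75; ranks 2–3 are 9, 10; interpolating gives 9.75.
P75: r = 8.25; ranks 8–9 are 34, 37; interpolating gives 34.75.
Difference: 34.75 − 9.75 = 25.

25.00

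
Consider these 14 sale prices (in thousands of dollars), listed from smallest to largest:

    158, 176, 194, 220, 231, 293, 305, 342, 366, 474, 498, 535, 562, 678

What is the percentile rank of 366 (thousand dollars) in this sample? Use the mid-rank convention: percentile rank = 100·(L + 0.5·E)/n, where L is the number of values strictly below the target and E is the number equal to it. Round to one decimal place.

60.7

Count below 366: L = 8; count equal: E = 1; n = 14.
Percentile rank = 100·(8 + 0.5·1)/14 = 100·8.5/14 = 60.71.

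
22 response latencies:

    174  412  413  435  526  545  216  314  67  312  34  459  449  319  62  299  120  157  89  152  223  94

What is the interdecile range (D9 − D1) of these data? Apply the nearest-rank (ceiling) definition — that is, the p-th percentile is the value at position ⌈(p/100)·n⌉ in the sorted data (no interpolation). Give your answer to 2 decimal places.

392.00

Sorted: 34, 62, 67, 89, 94, 120, 152, 157, 174, 216, 223, 299, 312, 314, 319, 412, 413, 435, 449, 459, 526, 545.
n = 22.
P10: rank ⌈10/100·22⌉ = 3 → 67.
P90: rank ⌈90/100·22⌉ = 20 → 459.
Difference: 459 − 67 = 392.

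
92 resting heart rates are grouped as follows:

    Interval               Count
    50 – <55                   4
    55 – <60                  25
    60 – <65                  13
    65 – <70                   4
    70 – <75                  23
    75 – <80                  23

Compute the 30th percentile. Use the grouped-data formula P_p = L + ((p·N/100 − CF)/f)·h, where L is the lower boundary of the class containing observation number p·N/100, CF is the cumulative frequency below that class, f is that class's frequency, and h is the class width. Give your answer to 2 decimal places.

59.72

N = 92; target position k = 30/100 · 92 = 27.6.
Cumulative frequencies: 4, 29, 42, 46, 69, 92.
Observation 27.6 falls in the class 55 – <60.
L = 55, CF = 4, f = 25, h = 5.
P30 = 55 + ((27.6 − 4)/25)·5 = 55 + 4.72 = 59.72.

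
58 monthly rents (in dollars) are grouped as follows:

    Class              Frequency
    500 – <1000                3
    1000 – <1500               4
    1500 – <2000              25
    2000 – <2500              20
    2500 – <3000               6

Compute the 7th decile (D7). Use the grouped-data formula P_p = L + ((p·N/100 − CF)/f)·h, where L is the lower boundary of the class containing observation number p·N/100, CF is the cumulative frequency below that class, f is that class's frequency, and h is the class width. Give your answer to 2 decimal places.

N = 58; target position k = 70/100 · 58 = 40.6.
Cumulative frequencies: 3, 7, 32, 52, 58.
Observation 40.6 falls in the class 2000 – <2500.
L = 2000, CF = 32, f = 20, h = 500.
P70 = 2000 + ((40.6 − 32)/20)·500 = 2000 + 215 = 2215.

2215.00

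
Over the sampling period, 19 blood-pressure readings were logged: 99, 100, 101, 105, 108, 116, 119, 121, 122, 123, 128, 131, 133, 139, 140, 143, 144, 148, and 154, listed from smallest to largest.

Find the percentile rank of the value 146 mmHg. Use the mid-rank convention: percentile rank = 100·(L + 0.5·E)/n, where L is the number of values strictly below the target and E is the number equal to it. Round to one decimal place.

89.5

Count below 146: L = 17; count equal: E = 0; n = 19.
Percentile rank = 100·(17 + 0.5·0)/19 = 100·17/19 = 89.47.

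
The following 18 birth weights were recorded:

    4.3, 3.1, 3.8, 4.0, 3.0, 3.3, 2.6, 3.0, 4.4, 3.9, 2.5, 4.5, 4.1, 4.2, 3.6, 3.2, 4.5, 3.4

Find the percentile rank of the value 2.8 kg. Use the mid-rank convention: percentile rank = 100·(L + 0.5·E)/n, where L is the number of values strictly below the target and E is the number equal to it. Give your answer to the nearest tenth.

Sorted: 2.5, 2.6, 3.0, 3.0, 3.1, 3.2, 3.3, 3.4, 3.6, 3.8, 3.9, 4.0, 4.1, 4.2, 4.3, 4.4, 4.5, 4.5.
Count below 2.8: L = 2; count equal: E = 0; n = 18.
Percentile rank = 100·(2 + 0.5·0)/18 = 100·2/18 = 11.11.

11.1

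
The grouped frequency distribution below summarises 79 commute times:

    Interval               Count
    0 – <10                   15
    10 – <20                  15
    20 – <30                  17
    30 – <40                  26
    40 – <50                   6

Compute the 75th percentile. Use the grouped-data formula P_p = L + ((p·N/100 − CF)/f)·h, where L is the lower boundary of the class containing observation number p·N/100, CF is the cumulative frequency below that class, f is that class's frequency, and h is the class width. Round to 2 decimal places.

34.71

N = 79; target position k = 75/100 · 79 = 59.25.
Cumulative frequencies: 15, 30, 47, 73, 79.
Observation 59.25 falls in the class 30 – <40.
L = 30, CF = 47, f = 26, h = 10.
P75 = 30 + ((59.25 − 47)/26)·10 = 30 + 4.71154 = 34.7115.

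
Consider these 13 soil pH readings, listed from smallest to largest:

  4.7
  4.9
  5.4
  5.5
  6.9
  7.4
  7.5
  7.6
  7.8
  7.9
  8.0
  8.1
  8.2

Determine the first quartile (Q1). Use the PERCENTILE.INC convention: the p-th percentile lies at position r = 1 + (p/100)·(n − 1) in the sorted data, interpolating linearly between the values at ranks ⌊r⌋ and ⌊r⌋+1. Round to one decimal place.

n = 13.
r = 1 + (25/100)·(13 − 1) = 1 + 3 = 4.
r is an integer, so P25 is the value at rank 4: 5.5.

5.5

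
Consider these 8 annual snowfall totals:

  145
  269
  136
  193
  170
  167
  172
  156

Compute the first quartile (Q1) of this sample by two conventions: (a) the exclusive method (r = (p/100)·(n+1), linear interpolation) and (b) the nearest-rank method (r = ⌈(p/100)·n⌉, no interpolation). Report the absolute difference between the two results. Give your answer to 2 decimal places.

2.75

Sorted: 136, 145, 156, 167, 170, 172, 193, 269.
n = 8.
(a) r = 2.25; between ranks 2 (145) and 3 (156): 147.75.
(b) the nearest-rank method: rank 2 → 145.
|147.75 − 145| = 2.75.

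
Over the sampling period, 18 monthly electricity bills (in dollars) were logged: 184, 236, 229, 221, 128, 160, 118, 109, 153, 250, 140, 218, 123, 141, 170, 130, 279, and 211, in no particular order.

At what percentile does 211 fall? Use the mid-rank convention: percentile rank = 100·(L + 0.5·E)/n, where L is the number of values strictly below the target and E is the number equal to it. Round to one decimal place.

Sorted: 109, 118, 123, 128, 130, 140, 141, 153, 160, 170, 184, 211, 218, 221, 229, 236, 250, 279.
Count below 211: L = 11; count equal: E = 1; n = 18.
Percentile rank = 100·(11 + 0.5·1)/18 = 100·11.5/18 = 63.89.

63.9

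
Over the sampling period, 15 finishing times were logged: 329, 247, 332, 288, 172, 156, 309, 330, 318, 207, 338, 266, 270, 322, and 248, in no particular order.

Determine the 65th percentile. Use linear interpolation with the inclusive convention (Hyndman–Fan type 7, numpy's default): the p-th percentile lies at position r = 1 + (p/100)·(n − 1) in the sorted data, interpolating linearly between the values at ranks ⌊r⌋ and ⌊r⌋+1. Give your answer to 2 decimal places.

Sorted: 156, 172, 207, 247, 248, 266, 270, 288, 309, 318, 322, 329, 330, 332, 338.
n = 15.
r = 1 + (65/100)·(15 − 1) = 1 + 9.1 = 10.1.
Rank 10 is 318 and rank 11 is 322.
Interpolate: 318 + 0.1·(322 − 318) = 318 + 0.1·4 = 318.4.

318.40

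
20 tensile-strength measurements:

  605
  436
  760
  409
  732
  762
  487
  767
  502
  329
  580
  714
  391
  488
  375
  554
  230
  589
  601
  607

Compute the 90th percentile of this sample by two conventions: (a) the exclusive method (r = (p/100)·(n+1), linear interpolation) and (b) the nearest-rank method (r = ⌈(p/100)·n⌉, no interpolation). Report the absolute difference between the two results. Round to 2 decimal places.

Sorted: 230, 329, 375, 391, 409, 436, 487, 488, 502, 554, 580, 589, 601, 605, 607, 714, 732, 760, 762, 767.
n = 20.
(a) r = 18.9; between ranks 18 (760) and 19 (762): 761.8.
(b) the nearest-rank method: rank 18 → 760.
|761.8 − 760| = 1.8.

1.80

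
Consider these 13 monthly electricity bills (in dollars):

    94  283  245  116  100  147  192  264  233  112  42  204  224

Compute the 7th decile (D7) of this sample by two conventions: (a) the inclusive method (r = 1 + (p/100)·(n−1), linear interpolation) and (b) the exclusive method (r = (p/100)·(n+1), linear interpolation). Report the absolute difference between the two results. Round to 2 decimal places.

3.60

Sorted: 42, 94, 100, 112, 116, 147, 192, 204, 224, 233, 245, 264, 283.
n = 13.
(a) r = 9.4; between ranks 9 (224) and 10 (233): 227.6.
(b) r = 9.8; between ranks 9 (224) and 10 (233): 231.2.
|227.6 − 231.2| = 3.6.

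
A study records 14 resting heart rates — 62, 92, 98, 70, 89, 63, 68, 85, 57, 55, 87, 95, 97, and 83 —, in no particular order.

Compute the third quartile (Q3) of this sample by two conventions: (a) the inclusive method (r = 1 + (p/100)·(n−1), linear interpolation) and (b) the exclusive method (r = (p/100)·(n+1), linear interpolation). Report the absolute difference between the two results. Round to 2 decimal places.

Sorted: 55, 57, 62, 63, 68, 70, 83, 85, 87, 89, 92, 95, 97, 98.
n = 14.
(a) r = 10.75; between ranks 10 (89) and 11 (92): 91.25.
(b) r = 11.25; between ranks 11 (92) and 12 (95): 92.75.
|91.25 − 92.75| = 1.5.

1.50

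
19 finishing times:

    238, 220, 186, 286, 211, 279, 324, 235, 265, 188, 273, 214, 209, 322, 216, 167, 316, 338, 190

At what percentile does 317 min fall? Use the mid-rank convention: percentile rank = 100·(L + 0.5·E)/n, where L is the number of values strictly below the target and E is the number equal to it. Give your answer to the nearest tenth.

Sorted: 167, 186, 188, 190, 209, 211, 214, 216, 220, 235, 238, 265, 273, 279, 286, 316, 322, 324, 338.
Count below 317: L = 16; count equal: E = 0; n = 19.
Percentile rank = 100·(16 + 0.5·0)/19 = 100·16/19 = 84.21.

84.2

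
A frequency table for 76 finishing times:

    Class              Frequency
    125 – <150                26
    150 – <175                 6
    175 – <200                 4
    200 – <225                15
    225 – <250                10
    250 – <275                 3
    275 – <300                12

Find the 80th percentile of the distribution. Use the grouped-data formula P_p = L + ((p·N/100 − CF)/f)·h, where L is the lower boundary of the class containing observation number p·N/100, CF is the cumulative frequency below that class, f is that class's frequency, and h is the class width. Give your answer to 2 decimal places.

N = 76; target position k = 80/100 · 76 = 60.8.
Cumulative frequencies: 26, 32, 36, 51, 61, 64, 76.
Observation 60.8 falls in the class 225 – <250.
L = 225, CF = 51, f = 10, h = 25.
P80 = 225 + ((60.8 − 51)/10)·25 = 225 + 24.5 = 249.5.

249.50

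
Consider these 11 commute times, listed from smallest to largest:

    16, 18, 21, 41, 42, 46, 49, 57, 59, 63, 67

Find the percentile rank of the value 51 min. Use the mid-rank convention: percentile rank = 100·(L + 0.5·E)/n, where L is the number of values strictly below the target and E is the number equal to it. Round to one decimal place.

Count below 51: L = 7; count equal: E = 0; n = 11.
Percentile rank = 100·(7 + 0.5·0)/11 = 100·7/11 = 63.64.

63.6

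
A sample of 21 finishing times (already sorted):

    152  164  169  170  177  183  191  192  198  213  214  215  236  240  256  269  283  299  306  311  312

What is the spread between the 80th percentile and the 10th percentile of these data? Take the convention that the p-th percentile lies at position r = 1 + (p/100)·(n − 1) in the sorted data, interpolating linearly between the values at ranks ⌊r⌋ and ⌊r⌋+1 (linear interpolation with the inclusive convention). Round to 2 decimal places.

114.00

n = 21.
P10: r = 3 (integer) → 169.
P80: r = 17 (integer) → 283.
Difference: 283 − 169 = 114.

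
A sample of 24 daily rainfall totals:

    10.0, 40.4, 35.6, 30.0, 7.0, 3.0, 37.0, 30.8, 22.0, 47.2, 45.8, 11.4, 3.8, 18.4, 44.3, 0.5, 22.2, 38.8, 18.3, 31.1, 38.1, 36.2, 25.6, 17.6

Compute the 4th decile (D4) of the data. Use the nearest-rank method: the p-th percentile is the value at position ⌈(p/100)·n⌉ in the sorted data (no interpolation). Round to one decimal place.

Sorted: 0.5, 3.0, 3.8, 7.0, 10.0, 11.4, 17.6, 18.3, 18.4, 22.0, 22.2, 25.6, 30.0, 30.8, 31.1, 35.6, 36.2, 37.0, 38.1, 38.8, 40.4, 44.3, 45.8, 47.2.
n = 24.
Position = ⌈40/100 · 24⌉ = ⌈9.6⌉ = 10.
The value at rank 10 is 22.0.

22.0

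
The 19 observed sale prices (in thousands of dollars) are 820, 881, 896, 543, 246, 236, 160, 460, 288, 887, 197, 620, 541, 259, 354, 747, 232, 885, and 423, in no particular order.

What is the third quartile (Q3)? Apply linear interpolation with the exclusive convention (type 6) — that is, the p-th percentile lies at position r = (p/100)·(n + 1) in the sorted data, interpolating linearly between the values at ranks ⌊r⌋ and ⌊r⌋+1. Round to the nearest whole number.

820

Sorted: 160, 197, 232, 236, 246, 259, 288, 354, 423, 460, 541, 543, 620, 747, 820, 881, 885, 887, 896.
n = 19.
r = (75/100)·(19 + 1) = 15.
r is an integer, so P75 is the value at rank 15: 820.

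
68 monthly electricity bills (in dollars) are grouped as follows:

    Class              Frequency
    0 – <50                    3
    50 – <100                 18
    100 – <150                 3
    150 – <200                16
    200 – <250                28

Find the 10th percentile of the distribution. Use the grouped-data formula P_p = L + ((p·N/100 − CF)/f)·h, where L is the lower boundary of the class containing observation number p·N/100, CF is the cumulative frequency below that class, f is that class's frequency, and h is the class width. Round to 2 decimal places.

60.56

N = 68; target position k = 10/100 · 68 = 6.8.
Cumulative frequencies: 3, 21, 24, 40, 68.
Observation 6.8 falls in the class 50 – <100.
L = 50, CF = 3, f = 18, h = 50.
P10 = 50 + ((6.8 − 3)/18)·50 = 50 + 10.5556 = 60.5556.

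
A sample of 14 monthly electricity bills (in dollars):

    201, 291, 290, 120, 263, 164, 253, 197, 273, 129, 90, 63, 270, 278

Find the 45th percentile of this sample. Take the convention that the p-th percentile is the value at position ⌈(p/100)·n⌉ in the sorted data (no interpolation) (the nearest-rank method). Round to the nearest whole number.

Sorted: 63, 90, 120, 129, 164, 197, 201, 253, 263, 270, 273, 278, 290, 291.
n = 14.
Position = ⌈45/100 · 14⌉ = ⌈6.3⌉ = 7.
The value at rank 7 is 201.

201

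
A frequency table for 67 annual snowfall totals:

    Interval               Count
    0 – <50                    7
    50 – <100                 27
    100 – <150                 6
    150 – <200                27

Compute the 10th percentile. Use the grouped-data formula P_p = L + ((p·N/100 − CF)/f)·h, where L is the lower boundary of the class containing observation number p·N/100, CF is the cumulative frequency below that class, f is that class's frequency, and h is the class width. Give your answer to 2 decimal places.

N = 67; target position k = 10/100 · 67 = 6.7.
Cumulative frequencies: 7, 34, 40, 67.
Observation 6.7 falls in the class 0 – <50.
L = 0, CF = 0, f = 7, h = 50.
P10 = 0 + ((6.7 − 0)/7)·50 = 0 + 47.8571 = 47.8571.

47.86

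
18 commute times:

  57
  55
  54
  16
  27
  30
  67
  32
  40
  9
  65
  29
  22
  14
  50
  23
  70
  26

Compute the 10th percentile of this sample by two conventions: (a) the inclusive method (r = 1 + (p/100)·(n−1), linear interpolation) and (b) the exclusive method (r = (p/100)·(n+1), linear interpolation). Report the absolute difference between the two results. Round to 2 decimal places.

Sorted: 9, 14, 16, 22, 23, 26, 27, 29, 30, 32, 40, 50, 54, 55, 57, 65, 67, 70.
n = 18.
(a) r = 2.7; between ranks 2 (14) and 3 (16): 15.4.
(b) r = 1.9; between ranks 1 (9) and 2 (14): 13.5.
|15.4 − 13.5| = 1.9.

1.90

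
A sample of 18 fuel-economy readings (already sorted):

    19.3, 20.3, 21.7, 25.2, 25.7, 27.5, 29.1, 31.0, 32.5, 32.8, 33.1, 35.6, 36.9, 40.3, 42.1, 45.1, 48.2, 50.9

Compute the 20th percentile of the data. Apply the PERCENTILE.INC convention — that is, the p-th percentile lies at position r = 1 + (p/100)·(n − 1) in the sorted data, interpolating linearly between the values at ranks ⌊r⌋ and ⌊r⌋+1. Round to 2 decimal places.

25.40

n = 18.
r = 1 + (20/100)·(18 − 1) = 1 + 3.4 = 4.4.
Rank 4 is 25.2 and rank 5 is 25.7.
Interpolate: 25.2 + 0.4·(25.7 − 25.2) = 25.2 + 0.4·0.5 = 25.4.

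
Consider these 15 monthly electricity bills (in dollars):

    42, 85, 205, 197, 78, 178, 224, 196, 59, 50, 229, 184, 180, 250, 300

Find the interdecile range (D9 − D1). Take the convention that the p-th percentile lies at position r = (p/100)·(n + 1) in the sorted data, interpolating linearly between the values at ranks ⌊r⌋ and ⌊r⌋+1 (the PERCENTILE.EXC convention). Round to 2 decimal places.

223.20

Sorted: 42, 50, 59, 78, 85, 178, 180, 184, 196, 197, 205, 224, 229, 250, 300.
n = 15.
P10: r = 1.6; ranks 1–2 are 42, 50; interpolating gives 46.8.
P90: r = 14.4; ranks 14–15 are 250, 300; interpolating gives 270.
Difference: 270 − 46.8 = 223.2.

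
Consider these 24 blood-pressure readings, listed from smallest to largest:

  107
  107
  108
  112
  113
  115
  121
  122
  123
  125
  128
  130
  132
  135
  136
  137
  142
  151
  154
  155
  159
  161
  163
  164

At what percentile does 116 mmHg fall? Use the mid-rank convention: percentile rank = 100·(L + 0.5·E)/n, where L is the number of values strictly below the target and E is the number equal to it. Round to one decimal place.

25.0

Count below 116: L = 6; count equal: E = 0; n = 24.
Percentile rank = 100·(6 + 0.5·0)/24 = 100·6/24 = 25.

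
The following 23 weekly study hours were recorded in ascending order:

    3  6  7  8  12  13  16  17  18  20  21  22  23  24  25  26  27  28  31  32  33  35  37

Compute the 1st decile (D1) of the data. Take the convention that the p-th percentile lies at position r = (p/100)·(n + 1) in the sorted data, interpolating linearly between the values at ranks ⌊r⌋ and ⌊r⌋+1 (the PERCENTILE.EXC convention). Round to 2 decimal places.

n = 23.
r = (10/100)·(23 + 1) = 2.4.
Rank 2 is 6 and rank 3 is 7.
Interpolate: 6 + 0.4·(7 − 6) = 6 + 0.4·1 = 6.4.

6.40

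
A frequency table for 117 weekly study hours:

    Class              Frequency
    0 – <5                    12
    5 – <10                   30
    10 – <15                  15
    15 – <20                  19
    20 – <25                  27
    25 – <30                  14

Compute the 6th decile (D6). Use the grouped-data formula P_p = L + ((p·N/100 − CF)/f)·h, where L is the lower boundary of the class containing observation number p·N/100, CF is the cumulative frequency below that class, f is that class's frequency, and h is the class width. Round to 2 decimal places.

18.47

N = 117; target position k = 60/100 · 117 = 70.2.
Cumulative frequencies: 12, 42, 57, 76, 103, 117.
Observation 70.2 falls in the class 15 – <20.
L = 15, CF = 57, f = 19, h = 5.
P60 = 15 + ((70.2 − 57)/19)·5 = 15 + 3.47368 = 18.4737.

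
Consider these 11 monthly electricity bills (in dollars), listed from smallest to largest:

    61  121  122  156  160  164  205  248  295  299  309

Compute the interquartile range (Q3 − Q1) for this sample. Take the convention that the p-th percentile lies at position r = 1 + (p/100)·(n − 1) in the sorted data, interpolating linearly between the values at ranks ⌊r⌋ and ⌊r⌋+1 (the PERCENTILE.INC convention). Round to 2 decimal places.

132.50

n = 11.
P25: r = 3.5; ranks 3–4 are 122, 156; interpolating gives 139.
P75: r = 8.5; ranks 8–9 are 248, 295; interpolating gives 271.5.
Difference: 271.5 − 139 = 132.5.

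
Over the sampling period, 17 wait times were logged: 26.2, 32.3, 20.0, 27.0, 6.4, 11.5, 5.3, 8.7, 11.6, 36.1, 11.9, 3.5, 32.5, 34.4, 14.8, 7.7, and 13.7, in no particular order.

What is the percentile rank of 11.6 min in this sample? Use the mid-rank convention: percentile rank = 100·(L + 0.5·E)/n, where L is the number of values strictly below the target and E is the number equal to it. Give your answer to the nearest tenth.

38.2

Sorted: 3.5, 5.3, 6.4, 7.7, 8.7, 11.5, 11.6, 11.9, 13.7, 14.8, 20.0, 26.2, 27.0, 32.3, 32.5, 34.4, 36.1.
Count below 11.6: L = 6; count equal: E = 1; n = 17.
Percentile rank = 100·(6 + 0.5·1)/17 = 100·6.5/17 = 38.24.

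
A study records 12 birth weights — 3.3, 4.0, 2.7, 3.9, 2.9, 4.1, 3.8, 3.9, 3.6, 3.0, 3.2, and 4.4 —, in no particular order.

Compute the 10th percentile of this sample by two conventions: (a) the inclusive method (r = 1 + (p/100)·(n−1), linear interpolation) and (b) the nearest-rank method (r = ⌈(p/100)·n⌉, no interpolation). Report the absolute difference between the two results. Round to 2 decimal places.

0.01

Sorted: 2.7, 2.9, 3.0, 3.2, 3.3, 3.6, 3.8, 3.9, 3.9, 4.0, 4.1, 4.4.
n = 12.
(a) r = 2.1; between ranks 2 (2.9) and 3 (3.0): 2.91.
(b) the nearest-rank method: rank 2 → 2.9.
|2.91 − 2.9| = 0.01.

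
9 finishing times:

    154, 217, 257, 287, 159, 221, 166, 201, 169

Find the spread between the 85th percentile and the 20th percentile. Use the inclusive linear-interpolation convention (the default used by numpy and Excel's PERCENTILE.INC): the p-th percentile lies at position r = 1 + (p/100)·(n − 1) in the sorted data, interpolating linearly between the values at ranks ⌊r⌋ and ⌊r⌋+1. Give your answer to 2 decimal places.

86.60

Sorted: 154, 159, 166, 169, 201, 217, 221, 257, 287.
n = 9.
P20: r = 2.6; ranks 2–3 are 159, 166; interpolating gives 163.2.
P85: r = 7.8; ranks 7–8 are 221, 257; interpolating gives 249.8.
Difference: 249.8 − 163.2 = 86.6.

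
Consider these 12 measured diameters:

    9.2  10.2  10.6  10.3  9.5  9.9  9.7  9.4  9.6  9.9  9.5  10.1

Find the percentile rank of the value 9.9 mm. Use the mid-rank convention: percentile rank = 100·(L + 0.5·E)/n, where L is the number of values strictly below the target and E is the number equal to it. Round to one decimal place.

58.3

Sorted: 9.2, 9.4, 9.5, 9.5, 9.6, 9.7, 9.9, 9.9, 10.1, 10.2, 10.3, 10.6.
Count below 9.9: L = 6; count equal: E = 2; n = 12.
Percentile rank = 100·(6 + 0.5·2)/12 = 100·7/12 = 58.33.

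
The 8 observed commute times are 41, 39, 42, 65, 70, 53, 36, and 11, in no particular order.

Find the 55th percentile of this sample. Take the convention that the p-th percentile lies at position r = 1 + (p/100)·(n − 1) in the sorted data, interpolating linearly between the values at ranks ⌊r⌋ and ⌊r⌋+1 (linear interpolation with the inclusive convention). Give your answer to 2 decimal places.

Sorted: 11, 36, 39, 41, 42, 53, 65, 70.
n = 8.
r = 1 + (55/100)·(8 − 1) = 1 + 3.85 = 4.85.
Rank 4 is 41 and rank 5 is 42.
Interpolate: 41 + 0.85·(42 − 41) = 41 + 0.85·1 = 41.85.

41.85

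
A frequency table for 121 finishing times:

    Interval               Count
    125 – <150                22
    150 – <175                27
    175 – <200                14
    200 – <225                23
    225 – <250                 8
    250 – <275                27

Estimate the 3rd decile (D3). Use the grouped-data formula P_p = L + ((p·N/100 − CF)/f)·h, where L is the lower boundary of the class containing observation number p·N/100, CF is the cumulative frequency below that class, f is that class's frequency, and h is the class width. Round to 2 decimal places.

N = 121; target position k = 30/100 · 121 = 36.3.
Cumulative frequencies: 22, 49, 63, 86, 94, 121.
Observation 36.3 falls in the class 150 – <175.
L = 150, CF = 22, f = 27, h = 25.
P30 = 150 + ((36.3 − 22)/27)·25 = 150 + 13.2407 = 163.241.

163.24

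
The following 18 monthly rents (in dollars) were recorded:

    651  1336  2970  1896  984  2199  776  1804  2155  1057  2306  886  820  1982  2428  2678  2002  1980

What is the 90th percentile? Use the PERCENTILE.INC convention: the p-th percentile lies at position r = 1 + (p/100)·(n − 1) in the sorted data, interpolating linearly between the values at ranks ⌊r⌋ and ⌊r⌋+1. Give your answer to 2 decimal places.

2503.00

Sorted: 651, 776, 820, 886, 984, 1057, 1336, 1804, 1896, 1980, 1982, 2002, 2155, 2199, 2306, 2428, 2678, 2970.
n = 18.
r = 1 + (90/100)·(18 − 1) = 1 + 15.3 = 16.3.
Rank 16 is 2428 and rank 17 is 2678.
Interpolate: 2428 + 0.3·(2678 − 2428) = 2428 + 0.3·250 = 2503.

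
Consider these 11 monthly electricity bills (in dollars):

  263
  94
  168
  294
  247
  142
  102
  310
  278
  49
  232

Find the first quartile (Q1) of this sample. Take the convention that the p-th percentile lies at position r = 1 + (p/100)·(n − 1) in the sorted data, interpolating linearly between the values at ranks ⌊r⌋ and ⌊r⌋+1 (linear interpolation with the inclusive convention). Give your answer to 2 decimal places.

Sorted: 49, 94, 102, 142, 168, 232, 247, 263, 278, 294, 310.
n = 11.
r = 1 + (25/100)·(11 − 1) = 1 + 2.5 = 3.5.
Rank 3 is 102 and rank 4 is 142.
Interpolate: 102 + 0.5·(142 − 102) = 102 + 0.5·40 = 122.

122.00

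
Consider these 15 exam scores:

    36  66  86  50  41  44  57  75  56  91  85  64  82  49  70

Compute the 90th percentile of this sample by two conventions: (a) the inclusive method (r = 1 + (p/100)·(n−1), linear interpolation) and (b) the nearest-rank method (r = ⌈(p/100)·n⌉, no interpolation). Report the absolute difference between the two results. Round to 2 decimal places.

0.40

Sorted: 36, 41, 44, 49, 50, 56, 57, 64, 66, 70, 75, 82, 85, 86, 91.
n = 15.
(a) r = 13.6; between ranks 13 (85) and 14 (86): 85.6.
(b) the nearest-rank method: rank 14 → 86.
|85.6 − 86| = 0.4.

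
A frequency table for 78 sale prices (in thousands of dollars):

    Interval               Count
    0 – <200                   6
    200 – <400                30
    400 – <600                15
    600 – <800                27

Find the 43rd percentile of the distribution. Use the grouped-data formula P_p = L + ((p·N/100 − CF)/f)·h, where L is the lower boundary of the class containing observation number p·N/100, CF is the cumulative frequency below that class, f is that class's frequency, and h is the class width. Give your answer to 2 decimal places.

383.60

N = 78; target position k = 43/100 · 78 = 33.54.
Cumulative frequencies: 6, 36, 51, 78.
Observation 33.54 falls in the class 200 – <400.
L = 200, CF = 6, f = 30, h = 200.
P43 = 200 + ((33.54 − 6)/30)·200 = 200 + 183.6 = 383.6.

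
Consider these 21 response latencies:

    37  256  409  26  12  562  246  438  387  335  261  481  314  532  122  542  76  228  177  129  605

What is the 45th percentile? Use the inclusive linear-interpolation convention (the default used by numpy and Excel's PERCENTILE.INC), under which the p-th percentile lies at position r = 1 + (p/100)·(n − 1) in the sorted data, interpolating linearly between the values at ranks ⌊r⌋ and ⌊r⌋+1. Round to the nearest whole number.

Sorted: 12, 26, 37, 76, 122, 129, 177, 228, 246, 256, 261, 314, 335, 387, 409, 438, 481, 532, 542, 562, 605.
n = 21.
r = 1 + (45/100)·(21 − 1) = 1 + 9 = 10.
r is an integer, so P45 is the value at rank 10: 256.

256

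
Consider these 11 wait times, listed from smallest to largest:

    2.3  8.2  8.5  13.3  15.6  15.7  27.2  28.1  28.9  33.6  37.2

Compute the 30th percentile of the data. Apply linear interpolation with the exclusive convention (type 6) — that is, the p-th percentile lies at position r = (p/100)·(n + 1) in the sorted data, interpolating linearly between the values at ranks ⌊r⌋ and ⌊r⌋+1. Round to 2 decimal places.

11.38

n = 11.
r = (30/100)·(11 + 1) = 3.6.
Rank 3 is 8.5 and rank 4 is 13.3.
Interpolate: 8.5 + 0.6·(13.3 − 8.5) = 8.5 + 0.6·4.8 = 11.38.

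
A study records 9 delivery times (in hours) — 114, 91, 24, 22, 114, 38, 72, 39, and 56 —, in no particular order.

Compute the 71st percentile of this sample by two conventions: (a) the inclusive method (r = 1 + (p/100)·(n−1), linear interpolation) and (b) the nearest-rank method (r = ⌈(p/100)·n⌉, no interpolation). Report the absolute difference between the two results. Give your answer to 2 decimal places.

Sorted: 22, 24, 38, 39, 56, 72, 91, 114, 114.
n = 9.
(a) r = 6.68; between ranks 6 (72) and 7 (91): 84.92.
(b) the nearest-rank method: rank 7 → 91.
|84.92 − 91| = 6.08.

6.08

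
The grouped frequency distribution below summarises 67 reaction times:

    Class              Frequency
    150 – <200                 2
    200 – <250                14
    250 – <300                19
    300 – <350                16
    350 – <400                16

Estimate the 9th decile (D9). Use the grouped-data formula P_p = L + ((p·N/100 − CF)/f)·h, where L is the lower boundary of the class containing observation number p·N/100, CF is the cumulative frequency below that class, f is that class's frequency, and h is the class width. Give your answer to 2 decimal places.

379.06

N = 67; target position k = 90/100 · 67 = 60.3.
Cumulative frequencies: 2, 16, 35, 51, 67.
Observation 60.3 falls in the class 350 – <400.
L = 350, CF = 51, f = 16, h = 50.
P90 = 350 + ((60.3 − 51)/16)·50 = 350 + 29.0625 = 379.062.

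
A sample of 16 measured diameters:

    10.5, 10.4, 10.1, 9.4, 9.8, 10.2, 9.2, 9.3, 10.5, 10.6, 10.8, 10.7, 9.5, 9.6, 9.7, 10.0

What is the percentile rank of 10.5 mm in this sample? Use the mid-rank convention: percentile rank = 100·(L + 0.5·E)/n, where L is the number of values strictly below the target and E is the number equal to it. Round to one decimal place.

75.0

Sorted: 9.2, 9.3, 9.4, 9.5, 9.6, 9.7, 9.8, 10.0, 10.1, 10.2, 10.4, 10.5, 10.5, 10.6, 10.7, 10.8.
Count below 10.5: L = 11; count equal: E = 2; n = 16.
Percentile rank = 100·(11 + 0.5·2)/16 = 100·12/16 = 75.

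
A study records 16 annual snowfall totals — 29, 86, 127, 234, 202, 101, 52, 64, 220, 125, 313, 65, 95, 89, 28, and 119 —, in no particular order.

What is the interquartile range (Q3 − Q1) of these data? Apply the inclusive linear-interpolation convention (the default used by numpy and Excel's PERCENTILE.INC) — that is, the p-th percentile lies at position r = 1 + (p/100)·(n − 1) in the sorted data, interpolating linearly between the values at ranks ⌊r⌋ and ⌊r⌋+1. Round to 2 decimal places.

Sorted: 28, 29, 52, 64, 65, 86, 89, 95, 101, 119, 125, 127, 202, 220, 234, 313.
n = 16.
P25: r = 4.75; ranks 4–5 are 64, 65; interpolating gives 64.75.
P75: r = 12.25; ranks 12–13 are 127, 202; interpolating gives 145.75.
Difference: 145.75 − 64.75 = 81.

81.00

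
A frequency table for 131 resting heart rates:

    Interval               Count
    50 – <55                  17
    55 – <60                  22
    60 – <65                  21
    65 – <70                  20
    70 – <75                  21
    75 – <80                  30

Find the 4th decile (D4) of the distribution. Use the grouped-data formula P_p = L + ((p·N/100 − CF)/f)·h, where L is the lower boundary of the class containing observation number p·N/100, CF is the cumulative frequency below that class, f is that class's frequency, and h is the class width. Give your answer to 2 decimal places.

63.19

N = 131; target position k = 40/100 · 131 = 52.4.
Cumulative frequencies: 17, 39, 60, 80, 101, 131.
Observation 52.4 falls in the class 60 – <65.
L = 60, CF = 39, f = 21, h = 5.
P40 = 60 + ((52.4 − 39)/21)·5 = 60 + 3.19048 = 63.1905.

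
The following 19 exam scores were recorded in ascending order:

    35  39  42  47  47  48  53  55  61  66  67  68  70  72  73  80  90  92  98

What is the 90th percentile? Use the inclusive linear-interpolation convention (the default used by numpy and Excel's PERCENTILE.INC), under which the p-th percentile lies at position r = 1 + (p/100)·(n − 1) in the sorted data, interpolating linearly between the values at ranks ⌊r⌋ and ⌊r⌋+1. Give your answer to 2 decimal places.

n = 19.
r = 1 + (90/100)·(19 − 1) = 1 + 16.2 = 17.2.
Rank 17 is 90 and rank 18 is 92.
Interpolate: 90 + 0.2·(92 − 90) = 90 + 0.2·2 = 90.4.

90.40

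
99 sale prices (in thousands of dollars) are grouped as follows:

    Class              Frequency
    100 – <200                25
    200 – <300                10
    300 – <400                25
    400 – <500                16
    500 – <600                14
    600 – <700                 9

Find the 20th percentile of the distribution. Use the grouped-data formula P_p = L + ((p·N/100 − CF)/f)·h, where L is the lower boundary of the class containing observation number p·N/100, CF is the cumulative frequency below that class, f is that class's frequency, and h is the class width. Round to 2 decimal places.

179.20

N = 99; target position k = 20/100 · 99 = 19.8.
Cumulative frequencies: 25, 35, 60, 76, 90, 99.
Observation 19.8 falls in the class 100 – <200.
L = 100, CF = 0, f = 25, h = 100.
P20 = 100 + ((19.8 − 0)/25)·100 = 100 + 79.2 = 179.2.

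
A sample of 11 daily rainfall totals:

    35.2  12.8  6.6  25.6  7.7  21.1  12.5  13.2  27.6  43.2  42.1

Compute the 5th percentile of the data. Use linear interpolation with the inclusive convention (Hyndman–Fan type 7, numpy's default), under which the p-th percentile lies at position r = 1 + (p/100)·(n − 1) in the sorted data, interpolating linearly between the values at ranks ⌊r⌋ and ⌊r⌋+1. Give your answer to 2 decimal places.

7.15

Sorted: 6.6, 7.7, 12.5, 12.8, 13.2, 21.1, 25.6, 27.6, 35.2, 42.1, 43.2.
n = 11.
r = 1 + (5/100)·(11 − 1) = 1 + 0.5 = 1.5.
Rank 1 is 6.6 and rank 2 is 7.7.
Interpolate: 6.6 + 0.5·(7.7 − 6.6) = 6.6 + 0.5·1.1 = 7.15.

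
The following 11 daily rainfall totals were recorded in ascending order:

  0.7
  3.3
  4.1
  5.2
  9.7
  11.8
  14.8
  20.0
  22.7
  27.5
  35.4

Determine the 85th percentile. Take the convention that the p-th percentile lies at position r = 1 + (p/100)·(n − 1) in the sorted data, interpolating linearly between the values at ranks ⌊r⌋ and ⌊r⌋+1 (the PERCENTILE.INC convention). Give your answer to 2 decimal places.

n = 11.
r = 1 + (85/100)·(11 − 1) = 1 + 8.5 = 9.5.
Rank 9 is 22.7 and rank 10 is 27.5.
Interpolate: 22.7 + 0.5·(27.5 − 22.7) = 22.7 + 0.5·4.8 = 25.1.

25.10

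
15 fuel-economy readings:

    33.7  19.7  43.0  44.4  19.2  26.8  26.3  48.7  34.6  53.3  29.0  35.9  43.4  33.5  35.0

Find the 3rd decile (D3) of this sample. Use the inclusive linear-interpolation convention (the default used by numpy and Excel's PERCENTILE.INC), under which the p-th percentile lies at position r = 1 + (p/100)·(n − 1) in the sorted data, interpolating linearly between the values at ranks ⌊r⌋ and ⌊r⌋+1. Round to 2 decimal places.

Sorted: 19.2, 19.7, 26.3, 26.8, 29.0, 33.5, 33.7, 34.6, 35.0, 35.9, 43.0, 43.4, 44.4, 48.7, 53.3.
n = 15.
r = 1 + (30/100)·(15 − 1) = 1 + 4.2 = 5.2.
Rank 5 is 29.0 and rank 6 is 33.5.
Interpolate: 29.0 + 0.2·(33.5 − 29.0) = 29.0 + 0.2·4.5 = 29.9.

29.90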